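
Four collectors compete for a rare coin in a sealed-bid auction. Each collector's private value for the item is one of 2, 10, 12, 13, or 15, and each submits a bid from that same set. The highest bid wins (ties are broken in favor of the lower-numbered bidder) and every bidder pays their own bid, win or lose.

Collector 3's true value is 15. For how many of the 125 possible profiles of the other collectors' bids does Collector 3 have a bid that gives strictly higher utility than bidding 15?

Others bid (2, 2, 2): truth gives 0; bid 10 gives 5 > 0. Violating.
Others bid (2, 2, 10): truth gives 0; bid 10 gives 5 > 0. Violating.
Others bid (2, 2, 12): truth gives 0; bid 12 gives 3 > 0. Violating.
Others bid (2, 2, 13): truth gives 0; bid 13 gives 2 > 0. Violating.
Others bid (2, 2, 15): truth gives 0; no alternative beats it.
Others bid (2, 10, 15): truth gives 0; no alternative beats it.
(Checking all 125 profiles: 81 have a profitable deviation, 44 do not.)

81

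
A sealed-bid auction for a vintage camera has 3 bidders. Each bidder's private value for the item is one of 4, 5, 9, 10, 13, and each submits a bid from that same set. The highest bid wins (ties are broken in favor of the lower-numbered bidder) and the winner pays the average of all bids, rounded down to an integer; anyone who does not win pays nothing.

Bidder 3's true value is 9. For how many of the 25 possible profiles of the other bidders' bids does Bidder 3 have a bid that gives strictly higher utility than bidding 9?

5

Others bid (4, 4): truth gives 4; bid 5 gives 5 > 4. Violating.
Others bid (4, 9): truth gives 0; bid 10 gives 2 > 0. Violating.
Others bid (5, 9): truth gives 0; bid 10 gives 1 > 0. Violating.
Others bid (9, 4): truth gives 0; bid 10 gives 2 > 0. Violating.
Others bid (4, 5): truth gives 3; no alternative beats it.
Others bid (4, 10): truth gives 0; no alternative beats it.
(Checking all 25 profiles: 5 have a profitable deviation, 20 do not.)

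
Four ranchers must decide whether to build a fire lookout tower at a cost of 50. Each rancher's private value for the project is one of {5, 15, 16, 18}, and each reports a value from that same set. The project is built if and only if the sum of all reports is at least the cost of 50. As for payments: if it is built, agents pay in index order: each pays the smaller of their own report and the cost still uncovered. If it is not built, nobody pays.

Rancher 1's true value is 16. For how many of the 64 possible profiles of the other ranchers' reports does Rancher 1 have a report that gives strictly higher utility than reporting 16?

Others report (5, 15, 15): truth gives 0; report 15 gives 1 > 0. Violating.
Others report (5, 15, 16): truth gives 0; report 15 gives 1 > 0. Violating.
Others report (5, 15, 18): truth gives 0; report 15 gives 1 > 0. Violating.
Others report (5, 16, 15): truth gives 0; report 15 gives 1 > 0. Violating.
Others report (5, 5, 5): truth gives 0; no alternative beats it.
Others report (5, 5, 15): truth gives 0; no alternative beats it.
(Checking all 64 profiles: 54 have a profitable deviation, 10 do not.)

54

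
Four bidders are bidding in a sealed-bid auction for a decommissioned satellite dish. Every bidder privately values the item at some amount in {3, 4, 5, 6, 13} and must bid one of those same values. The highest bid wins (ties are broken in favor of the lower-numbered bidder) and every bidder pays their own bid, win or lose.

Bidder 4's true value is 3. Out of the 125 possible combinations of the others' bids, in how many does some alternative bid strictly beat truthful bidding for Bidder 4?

Others bid (3, 3, 3): truth gives -3; bid 4 gives -1 > -3. Violating.
Others bid (3, 3, 4): truth gives -3; bid 5 gives -2 > -3. Violating.
Others bid (3, 4, 3): truth gives -3; bid 5 gives -2 > -3. Violating.
Others bid (3, 4, 4): truth gives -3; bid 5 gives -2 > -3. Violating.
Others bid (3, 3, 5): truth gives -3; no alternative beats it.
Others bid (3, 3, 6): truth gives -3; no alternative beats it.
(Checking all 125 profiles: 8 have a profitable deviation, 117 do not.)

8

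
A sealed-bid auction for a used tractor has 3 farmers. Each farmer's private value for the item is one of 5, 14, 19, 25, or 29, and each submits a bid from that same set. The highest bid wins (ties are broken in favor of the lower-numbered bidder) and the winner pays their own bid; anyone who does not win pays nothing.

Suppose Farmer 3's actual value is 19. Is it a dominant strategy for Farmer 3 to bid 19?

Consider the case where Farmer 1 bids 5 and Farmer 2 bids 5.
Truthful bid 19: wins, pays 19, utility 19 - 19 = 0.
Bid 14 instead: wins, pays 14, utility 19 - 14 = 5.
Since 5 > 0, bidding 14 is strictly better here, so truthful bidding is not dominant.

No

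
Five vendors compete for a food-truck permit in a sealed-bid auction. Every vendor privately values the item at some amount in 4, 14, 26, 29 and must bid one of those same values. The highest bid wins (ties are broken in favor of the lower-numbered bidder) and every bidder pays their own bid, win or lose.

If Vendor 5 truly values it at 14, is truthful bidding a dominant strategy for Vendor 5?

Consider the case where Vendor 1 bids 4, Vendor 2 bids 4, Vendor 3 bids 4 and Vendor 4 bids 14.
Truthful bid 14: loses but pays 14, utility -14.
Bid 4 instead: loses but pays 4, utility -4.
Since -4 > -14, bidding 4 is strictly better here, so truthful bidding is not dominant.

No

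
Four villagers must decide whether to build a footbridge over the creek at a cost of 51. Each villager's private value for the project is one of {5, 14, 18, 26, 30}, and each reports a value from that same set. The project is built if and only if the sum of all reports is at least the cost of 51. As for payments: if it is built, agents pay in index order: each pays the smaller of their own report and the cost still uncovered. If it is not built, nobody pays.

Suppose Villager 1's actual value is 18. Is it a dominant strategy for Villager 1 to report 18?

No

Consider the case where Villager 2 reports 5, Villager 3 reports 5 and Villager 4 reports 30.
Truthful report 18: project built, pays 18, utility 18 - 18 = 0.
Report 14 instead: project built, pays 14, utility 18 - 14 = 4.
Since 4 > 0, reporting 14 is strictly better here, so truthful reporting is not dominant.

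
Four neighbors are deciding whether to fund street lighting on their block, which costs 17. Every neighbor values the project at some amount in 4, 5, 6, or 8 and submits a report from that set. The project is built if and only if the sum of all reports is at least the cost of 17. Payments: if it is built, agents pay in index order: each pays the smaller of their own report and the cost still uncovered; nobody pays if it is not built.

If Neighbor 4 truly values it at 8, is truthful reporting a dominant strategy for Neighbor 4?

Check each profile of the others' reports and compare truth against every alternative report.
Others report (4, 5, 8): truth gives 8, best alternative gives 8.
Others report (4, 6, 8): truth gives 8, best alternative gives 8.
Others report (4, 8, 5): truth gives 8, best alternative gives 8.
Others report (4, 8, 6): truth gives 8, best alternative gives 8.
Others report (4, 8, 8): truth gives 8, best alternative gives 8.
Others report (5, 4, 8): truth gives 8, best alternative gives 8.
(Remaining 58 profiles checked similarly; truth is weakly best in each.)
In every case the truthful report is at least as good as any alternative, so it is a dominant strategy.

Yes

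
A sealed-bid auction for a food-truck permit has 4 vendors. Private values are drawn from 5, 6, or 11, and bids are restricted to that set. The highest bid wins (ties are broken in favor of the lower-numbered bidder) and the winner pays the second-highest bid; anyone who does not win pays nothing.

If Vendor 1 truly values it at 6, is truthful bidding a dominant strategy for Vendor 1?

Check each profile of the others' bids and compare truth against every alternative bid.
Others bid (5, 5, 5): truth gives 1, best alternative gives 1.
Others bid (5, 5, 6): truth gives 0, best alternative gives 0.
Others bid (5, 5, 11): truth gives 0, best alternative gives 0.
Others bid (5, 6, 5): truth gives 0, best alternative gives 0.
Others bid (5, 6, 6): truth gives 0, best alternative gives 0.
Others bid (5, 6, 11): truth gives 0, best alternative gives 0.
(Remaining 21 profiles checked similarly; truth is weakly best in each.)
In every case the truthful bid is at least as good as any alternative, so it is a dominant strategy.

Yes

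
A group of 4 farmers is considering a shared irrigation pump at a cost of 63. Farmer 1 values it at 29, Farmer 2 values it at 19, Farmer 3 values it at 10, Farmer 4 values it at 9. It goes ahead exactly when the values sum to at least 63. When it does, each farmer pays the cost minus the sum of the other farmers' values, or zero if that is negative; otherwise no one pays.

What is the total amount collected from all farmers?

51

Total value 67 ≥ cost 63, so it is built.
Farmer 1: others sum to 38; max(0, 63 - 38) = 25.
Farmer 2: others sum to 48; max(0, 63 - 48) = 15.
Farmer 3: others sum to 57; max(0, 63 - 57) = 6.
Farmer 4: others sum to 58; max(0, 63 - 58) = 5.
Total collected = 25 + 15 + 6 + 5 = 51.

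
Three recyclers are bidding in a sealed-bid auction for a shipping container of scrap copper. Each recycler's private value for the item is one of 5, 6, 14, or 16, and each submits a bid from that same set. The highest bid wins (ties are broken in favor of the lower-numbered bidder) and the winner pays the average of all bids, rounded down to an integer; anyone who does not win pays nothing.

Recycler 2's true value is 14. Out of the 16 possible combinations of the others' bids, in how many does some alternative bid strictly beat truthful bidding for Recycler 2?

Others bid (5, 5): truth gives 6; bid 6 gives 9 > 6. Violating.
Others bid (5, 6): truth gives 6; bid 6 gives 9 > 6. Violating.
Others bid (5, 16): truth gives 0; bid 16 gives 2 > 0. Violating.
Others bid (6, 16): truth gives 0; bid 16 gives 2 > 0. Violating.
Others bid (5, 14): truth gives 3; no alternative beats it.
Others bid (6, 5): truth gives 6; no alternative beats it.
(Checking all 16 profiles: 6 have a profitable deviation, 10 do not.)

6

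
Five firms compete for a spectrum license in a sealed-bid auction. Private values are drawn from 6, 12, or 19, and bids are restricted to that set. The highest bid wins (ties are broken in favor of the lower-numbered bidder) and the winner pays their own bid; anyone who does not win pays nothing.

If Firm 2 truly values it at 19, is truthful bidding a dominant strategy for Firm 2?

Consider the case where Firm 1 bids 6, Firm 3 bids 6, Firm 4 bids 6 and Firm 5 bids 6.
Truthful bid 19: wins, pays 19, utility 19 - 19 = 0.
Bid 12 instead: wins, pays 12, utility 19 - 12 = 7.
Since 7 > 0, bidding 12 is strictly better here, so truthful bidding is not dominant.

No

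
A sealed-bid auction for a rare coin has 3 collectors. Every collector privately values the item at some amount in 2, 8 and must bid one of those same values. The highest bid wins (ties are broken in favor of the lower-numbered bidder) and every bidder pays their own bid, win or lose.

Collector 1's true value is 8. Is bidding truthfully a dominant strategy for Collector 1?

Consider the case where Collector 2 bids 2 and Collector 3 bids 2.
Truthful bid 8: wins, pays 8, utility 8 - 8 = 0.
Bid 2 instead: wins, pays 2, utility 8 - 2 = 6.
Since 6 > 0, bidding 2 is strictly better here, so truthful bidding is not dominant.

No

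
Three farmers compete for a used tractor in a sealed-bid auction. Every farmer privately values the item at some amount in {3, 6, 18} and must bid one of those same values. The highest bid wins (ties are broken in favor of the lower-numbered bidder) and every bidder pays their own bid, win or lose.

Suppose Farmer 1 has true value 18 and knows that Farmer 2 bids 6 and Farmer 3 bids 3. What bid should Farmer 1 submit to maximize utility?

6

Bid 3: loses but pays 3, utility -3.
Bid 6: wins, pays 6, utility 18 - 6 = 12.
Bid 18: wins, pays 18, utility 18 - 18 = 0.
The best choice is 6 with utility 12.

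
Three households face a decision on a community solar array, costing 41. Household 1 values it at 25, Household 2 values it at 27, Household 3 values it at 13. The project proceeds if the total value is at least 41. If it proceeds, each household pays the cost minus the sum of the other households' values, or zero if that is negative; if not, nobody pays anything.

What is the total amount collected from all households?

Total value 65 ≥ cost 41, so it is built.
Household 1: others sum to 40; max(0, 41 - 40) = 1.
Household 2: others sum to 38; max(0, 41 - 38) = 3.
Household 3: others sum to 52; max(0, 41 - 52) = 0.
Total collected = 1 + 3 + 0 = 4.

4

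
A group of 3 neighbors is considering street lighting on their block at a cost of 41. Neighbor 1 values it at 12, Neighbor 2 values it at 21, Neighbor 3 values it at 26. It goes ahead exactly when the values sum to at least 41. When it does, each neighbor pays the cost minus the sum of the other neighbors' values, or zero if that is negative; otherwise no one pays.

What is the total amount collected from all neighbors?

Total value 59 ≥ cost 41, so it is built.
Neighbor 1: others sum to 47; max(0, 41 - 47) = 0.
Neighbor 2: others sum to 38; max(0, 41 - 38) = 3.
Neighbor 3: others sum to 33; max(0, 41 - 33) = 8.
Total collected = 0 + 3 + 8 = 11.

11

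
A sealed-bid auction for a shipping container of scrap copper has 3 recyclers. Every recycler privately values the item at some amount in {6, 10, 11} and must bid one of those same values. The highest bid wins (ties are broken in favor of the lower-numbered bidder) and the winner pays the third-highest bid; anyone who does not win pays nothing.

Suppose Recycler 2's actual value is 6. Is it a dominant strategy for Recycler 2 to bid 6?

Check each profile of the others' bids and compare truth against every alternative bid.
Others bid (6, 6): truth gives 0, best alternative gives 0.
Others bid (6, 10): truth gives 0, best alternative gives 0.
Others bid (6, 11): truth gives 0, best alternative gives 0.
Others bid (10, 6): truth gives 0, best alternative gives 0.
Others bid (10, 10): truth gives 0, best alternative gives 0.
Others bid (10, 11): truth gives 0, best alternative gives 0.
(Remaining 3 profiles checked similarly; truth is weakly best in each.)
In every case the truthful bid is at least as good as any alternative, so it is a dominant strategy.

Yes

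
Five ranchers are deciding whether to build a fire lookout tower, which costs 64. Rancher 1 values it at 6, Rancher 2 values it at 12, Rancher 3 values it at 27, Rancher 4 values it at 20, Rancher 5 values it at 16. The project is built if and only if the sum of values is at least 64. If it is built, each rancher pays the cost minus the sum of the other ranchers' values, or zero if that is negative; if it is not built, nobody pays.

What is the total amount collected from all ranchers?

13

Total value 81 ≥ cost 64, so it is built.
Rancher 1: others sum to 75; max(0, 64 - 75) = 0.
Rancher 2: others sum to 69; max(0, 64 - 69) = 0.
Rancher 3: others sum to 54; max(0, 64 - 54) = 10.
Rancher 4: others sum to 61; max(0, 64 - 61) = 3.
Rancher 5: others sum to 65; max(0, 64 - 65) = 0.
Total collected = 0 + 0 + 10 + 3 + 0 = 13.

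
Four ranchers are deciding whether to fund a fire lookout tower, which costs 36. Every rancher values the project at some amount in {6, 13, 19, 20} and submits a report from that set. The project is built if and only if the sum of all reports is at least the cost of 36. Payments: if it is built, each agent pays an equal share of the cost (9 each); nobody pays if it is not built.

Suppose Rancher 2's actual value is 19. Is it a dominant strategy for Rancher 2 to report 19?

Check each profile of the others' reports and compare truth against every alternative report.
Others report (6, 6, 6): truth gives 10, best alternative gives 10.
Others report (6, 6, 13): truth gives 10, best alternative gives 10.
Others report (6, 6, 19): truth gives 10, best alternative gives 10.
Others report (6, 6, 20): truth gives 10, best alternative gives 10.
Others report (6, 13, 6): truth gives 10, best alternative gives 10.
Others report (6, 13, 13): truth gives 10, best alternative gives 10.
(Remaining 58 profiles checked similarly; truth is weakly best in each.)
In every case the truthful report is at least as good as any alternative, so it is a dominant strategy.

Yes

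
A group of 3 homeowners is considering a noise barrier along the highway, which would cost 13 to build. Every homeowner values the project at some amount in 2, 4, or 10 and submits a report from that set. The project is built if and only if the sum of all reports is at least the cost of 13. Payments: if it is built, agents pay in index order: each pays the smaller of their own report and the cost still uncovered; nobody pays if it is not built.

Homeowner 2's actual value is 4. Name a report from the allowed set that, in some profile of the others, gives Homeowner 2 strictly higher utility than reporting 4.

2

Suppose Homeowner 1 reports 2 and Homeowner 3 reports 10.
Report 4: project built, pays 4, utility 4 - 4 = 0.
Report 2: project built, pays 2, utility 4 - 2 = 2.
So reporting 2 beats truth here (2 > 0).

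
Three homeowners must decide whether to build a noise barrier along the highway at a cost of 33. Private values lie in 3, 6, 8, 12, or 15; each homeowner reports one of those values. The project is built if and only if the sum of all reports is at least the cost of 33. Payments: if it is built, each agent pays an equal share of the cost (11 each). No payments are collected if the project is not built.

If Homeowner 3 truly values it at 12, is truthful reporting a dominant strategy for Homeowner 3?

Consider the case where Homeowner 1 reports 3 and Homeowner 2 reports 15.
Truthful report 12: project not built, utility 0.
Report 15 instead: project built, pays 11, utility 12 - 11 = 1.
Since 1 > 0, reporting 15 is strictly better here, so truthful reporting is not dominant.

No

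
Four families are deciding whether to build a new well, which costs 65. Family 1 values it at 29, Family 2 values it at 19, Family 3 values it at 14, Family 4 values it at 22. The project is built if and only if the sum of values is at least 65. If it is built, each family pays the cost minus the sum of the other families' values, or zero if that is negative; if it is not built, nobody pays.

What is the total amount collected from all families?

Total value 84 ≥ cost 65, so it is built.
Family 1: others sum to 55; max(0, 65 - 55) = 10.
Family 2: others sum to 65; max(0, 65 - 65) = 0.
Family 3: others sum to 70; max(0, 65 - 70) = 0.
Family 4: others sum to 62; max(0, 65 - 62) = 3.
Total collected = 10 + 0 + 0 + 3 = 13.

13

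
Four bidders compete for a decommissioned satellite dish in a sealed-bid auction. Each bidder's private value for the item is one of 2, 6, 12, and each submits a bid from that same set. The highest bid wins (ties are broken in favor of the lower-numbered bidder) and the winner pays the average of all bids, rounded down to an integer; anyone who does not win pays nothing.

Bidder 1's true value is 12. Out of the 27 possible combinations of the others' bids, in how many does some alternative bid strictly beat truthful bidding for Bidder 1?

8

Others bid (2, 2, 2): truth gives 8; bid 2 gives 10 > 8. Violating.
Others bid (2, 2, 6): truth gives 7; bid 6 gives 8 > 7. Violating.
Others bid (2, 6, 2): truth gives 7; bid 6 gives 8 > 7. Violating.
Others bid (2, 6, 6): truth gives 6; bid 6 gives 7 > 6. Violating.
Others bid (2, 2, 12): truth gives 5; no alternative beats it.
Others bid (2, 6, 12): truth gives 4; no alternative beats it.
(Checking all 27 profiles: 8 have a profitable deviation, 19 do not.)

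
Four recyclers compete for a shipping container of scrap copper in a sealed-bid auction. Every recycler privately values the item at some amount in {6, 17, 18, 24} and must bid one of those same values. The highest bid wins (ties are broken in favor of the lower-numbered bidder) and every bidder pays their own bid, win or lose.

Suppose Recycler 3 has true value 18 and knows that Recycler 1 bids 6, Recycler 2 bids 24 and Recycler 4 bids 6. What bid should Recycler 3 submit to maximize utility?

6

Bid 6: loses but pays 6, utility -6.
Bid 17: loses but pays 17, utility -17.
Bid 18: loses but pays 18, utility -18.
Bid 24: loses but pays 24, utility -24.
The best choice is 6 with utility -6.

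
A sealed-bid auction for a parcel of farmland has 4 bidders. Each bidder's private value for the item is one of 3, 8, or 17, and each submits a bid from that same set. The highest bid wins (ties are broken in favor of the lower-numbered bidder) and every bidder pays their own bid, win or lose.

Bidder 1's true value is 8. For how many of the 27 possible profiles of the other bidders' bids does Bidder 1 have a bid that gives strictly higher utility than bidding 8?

Others bid (3, 3, 3): truth gives 0; bid 3 gives 5 > 0. Violating.
Others bid (3, 3, 17): truth gives -8; bid 3 gives -3 > -8. Violating.
Others bid (3, 8, 17): truth gives -8; bid 3 gives -3 > -8. Violating.
Others bid (3, 17, 3): truth gives -8; bid 3 gives -3 > -8. Violating.
Others bid (3, 3, 8): truth gives 0; no alternative beats it.
Others bid (3, 8, 3): truth gives 0; no alternative beats it.
(Checking all 27 profiles: 20 have a profitable deviation, 7 do not.)

20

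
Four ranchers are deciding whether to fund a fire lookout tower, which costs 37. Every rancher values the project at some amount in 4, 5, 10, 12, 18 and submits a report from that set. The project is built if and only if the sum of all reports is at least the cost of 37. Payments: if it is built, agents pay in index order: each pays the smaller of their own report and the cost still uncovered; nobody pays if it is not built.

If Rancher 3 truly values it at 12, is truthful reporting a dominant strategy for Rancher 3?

No

Consider the case where Rancher 1 reports 4, Rancher 2 reports 5 and Rancher 4 reports 18.
Truthful report 12: project built, pays 12, utility 12 - 12 = 0.
Report 10 instead: project built, pays 10, utility 12 - 10 = 2.
Since 2 > 0, reporting 10 is strictly better here, so truthful reporting is not dominant.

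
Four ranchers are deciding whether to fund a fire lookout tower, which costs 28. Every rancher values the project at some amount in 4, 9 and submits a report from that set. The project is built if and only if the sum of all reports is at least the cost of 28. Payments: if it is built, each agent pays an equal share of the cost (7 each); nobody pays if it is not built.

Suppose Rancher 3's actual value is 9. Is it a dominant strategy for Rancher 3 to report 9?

Yes

Check each profile of the others' reports and compare truth against every alternative report.
Others report (4, 9, 9): truth gives 2, best alternative gives 0.
Others report (9, 4, 9): truth gives 2, best alternative gives 0.
Others report (9, 9, 4): truth gives 2, best alternative gives 0.
Others report (9, 9, 9): truth gives 2, best alternative gives 2.
Others report (4, 4, 4): truth gives 0, best alternative gives 0.
Others report (4, 4, 9): truth gives 0, best alternative gives 0.
(Remaining 2 profiles checked similarly; truth is weakly best in each.)
In every case the truthful report is at least as good as any alternative, so it is a dominant strategy.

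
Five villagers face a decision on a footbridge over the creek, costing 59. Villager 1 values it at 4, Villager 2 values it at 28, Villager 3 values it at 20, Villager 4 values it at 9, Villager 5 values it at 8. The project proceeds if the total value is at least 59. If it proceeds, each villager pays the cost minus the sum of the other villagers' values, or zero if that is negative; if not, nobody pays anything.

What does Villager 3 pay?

10

Total value 69 ≥ cost 59, so the project is built.
The other villagers' values sum to 49.
Cost minus that sum is 59 - 49 = 10.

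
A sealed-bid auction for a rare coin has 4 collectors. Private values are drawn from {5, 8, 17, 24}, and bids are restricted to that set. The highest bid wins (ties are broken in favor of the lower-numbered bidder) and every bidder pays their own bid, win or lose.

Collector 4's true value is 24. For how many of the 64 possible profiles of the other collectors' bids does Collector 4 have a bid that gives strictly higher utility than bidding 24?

45

Others bid (5, 5, 5): truth gives 0; bid 8 gives 16 > 0. Violating.
Others bid (5, 5, 8): truth gives 0; bid 17 gives 7 > 0. Violating.
Others bid (5, 5, 24): truth gives -24; bid 5 gives -5 > -24. Violating.
Others bid (5, 8, 5): truth gives 0; bid 17 gives 7 > 0. Violating.
Others bid (5, 5, 17): truth gives 0; no alternative beats it.
Others bid (5, 8, 17): truth gives 0; no alternative beats it.
(Checking all 64 profiles: 45 have a profitable deviation, 19 do not.)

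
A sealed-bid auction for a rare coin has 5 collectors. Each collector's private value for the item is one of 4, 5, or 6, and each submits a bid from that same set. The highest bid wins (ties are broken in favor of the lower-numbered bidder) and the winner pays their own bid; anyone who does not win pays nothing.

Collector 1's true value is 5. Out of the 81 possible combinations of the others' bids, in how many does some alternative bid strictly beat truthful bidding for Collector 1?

Others bid (4, 4, 4, 4): truth gives 0; bid 4 gives 1 > 0. Violating.
Others bid (4, 4, 4, 5): truth gives 0; no alternative beats it.
Others bid (4, 4, 4, 6): truth gives 0; no alternative beats it.
(Checking all 81 profiles: 1 has a profitable deviation, 80 do not.)

1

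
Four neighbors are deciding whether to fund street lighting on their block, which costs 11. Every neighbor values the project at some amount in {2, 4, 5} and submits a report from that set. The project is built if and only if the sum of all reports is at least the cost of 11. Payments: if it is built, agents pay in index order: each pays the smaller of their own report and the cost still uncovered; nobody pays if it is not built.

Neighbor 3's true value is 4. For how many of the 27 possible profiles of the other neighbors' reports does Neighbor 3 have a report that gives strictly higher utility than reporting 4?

Others report (2, 2, 5): truth gives 0; report 2 gives 2 > 0. Violating.
Others report (2, 4, 4): truth gives 0; report 2 gives 2 > 0. Violating.
Others report (2, 4, 5): truth gives 0; report 2 gives 2 > 0. Violating.
Others report (2, 5, 2): truth gives 0; report 2 gives 2 > 0. Violating.
Others report (2, 2, 2): truth gives 0; no alternative beats it.
Others report (2, 2, 4): truth gives 0; no alternative beats it.
(Checking all 27 profiles: 14 have a profitable deviation, 13 do not.)

14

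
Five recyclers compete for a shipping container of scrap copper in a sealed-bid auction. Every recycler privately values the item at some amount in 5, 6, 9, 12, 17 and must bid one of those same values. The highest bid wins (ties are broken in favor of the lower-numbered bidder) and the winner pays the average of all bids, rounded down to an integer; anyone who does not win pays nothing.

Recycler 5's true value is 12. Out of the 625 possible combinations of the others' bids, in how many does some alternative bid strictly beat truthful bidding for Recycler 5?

Others bid (5, 5, 5, 5): truth gives 6; bid 6 gives 7 > 6. Violating.
Others bid (5, 5, 5, 12): truth gives 0; bid 17 gives 4 > 0. Violating.
Others bid (5, 5, 6, 12): truth gives 0; bid 17 gives 3 > 0. Violating.
Others bid (5, 5, 9, 12): truth gives 0; bid 17 gives 3 > 0. Violating.
Others bid (5, 5, 5, 6): truth gives 6; no alternative beats it.
Others bid (5, 5, 5, 9): truth gives 5; no alternative beats it.
(Checking all 625 profiles: 176 have a profitable deviation, 449 do not.)

176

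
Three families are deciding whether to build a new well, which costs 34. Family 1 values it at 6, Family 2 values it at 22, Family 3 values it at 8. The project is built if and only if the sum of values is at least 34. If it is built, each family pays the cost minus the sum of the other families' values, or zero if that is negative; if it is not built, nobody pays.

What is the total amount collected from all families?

Total value 36 ≥ cost 34, so it is built.
Family 1: others sum to 30; max(0, 34 - 30) = 4.
Family 2: others sum to 14; max(0, 34 - 14) = 20.
Family 3: others sum to 28; max(0, 34 - 28) = 6.
Total collected = 4 + 20 + 6 = 30.

30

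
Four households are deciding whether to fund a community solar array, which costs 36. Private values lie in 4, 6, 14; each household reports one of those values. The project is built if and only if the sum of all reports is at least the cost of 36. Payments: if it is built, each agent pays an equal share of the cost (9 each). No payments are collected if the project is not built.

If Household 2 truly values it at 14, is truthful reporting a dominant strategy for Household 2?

Yes

Check each profile of the others' reports and compare truth against every alternative report.
Others report (4, 4, 14): truth gives 5, best alternative gives 0.
Others report (4, 6, 14): truth gives 5, best alternative gives 0.
Others report (4, 14, 4): truth gives 5, best alternative gives 0.
Others report (4, 14, 6): truth gives 5, best alternative gives 0.
Others report (6, 4, 14): truth gives 5, best alternative gives 0.
Others report (6, 6, 14): truth gives 5, best alternative gives 0.
(Remaining 21 profiles checked similarly; truth is weakly best in each.)
In every case the truthful report is at least as good as any alternative, so it is a dominant strategy.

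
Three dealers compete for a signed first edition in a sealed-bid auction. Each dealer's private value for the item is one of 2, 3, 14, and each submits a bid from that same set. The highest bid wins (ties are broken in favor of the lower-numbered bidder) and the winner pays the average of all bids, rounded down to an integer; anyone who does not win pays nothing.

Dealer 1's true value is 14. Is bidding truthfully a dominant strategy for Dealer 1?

No

Consider the case where Dealer 2 bids 2 and Dealer 3 bids 2.
Truthful bid 14: wins, pays 6, utility 14 - 6 = 8.
Bid 2 instead: wins, pays 2, utility 14 - 2 = 12.
Since 12 > 8, bidding 2 is strictly better here, so truthful bidding is not dominant.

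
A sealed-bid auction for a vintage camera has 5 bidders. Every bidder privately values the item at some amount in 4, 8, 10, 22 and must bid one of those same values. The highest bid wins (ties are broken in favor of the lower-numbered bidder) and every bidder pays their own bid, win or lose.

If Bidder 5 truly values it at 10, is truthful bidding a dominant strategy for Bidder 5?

No

Consider the case where Bidder 1 bids 4, Bidder 2 bids 4, Bidder 3 bids 4 and Bidder 4 bids 4.
Truthful bid 10: wins, pays 10, utility 10 - 10 = 0.
Bid 8 instead: wins, pays 8, utility 10 - 8 = 2.
Since 2 > 0, bidding 8 is strictly better here, so truthful bidding is not dominant.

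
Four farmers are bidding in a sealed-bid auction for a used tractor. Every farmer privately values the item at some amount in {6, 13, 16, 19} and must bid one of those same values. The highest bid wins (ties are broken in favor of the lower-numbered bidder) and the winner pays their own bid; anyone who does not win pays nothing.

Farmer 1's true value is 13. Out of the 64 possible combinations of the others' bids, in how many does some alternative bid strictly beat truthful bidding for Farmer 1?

Others bid (6, 6, 6): truth gives 0; bid 6 gives 7 > 0. Violating.
Others bid (6, 6, 13): truth gives 0; no alternative beats it.
Others bid (6, 6, 16): truth gives 0; no alternative beats it.
(Checking all 64 profiles: 1 has a profitable deviation, 63 do not.)

1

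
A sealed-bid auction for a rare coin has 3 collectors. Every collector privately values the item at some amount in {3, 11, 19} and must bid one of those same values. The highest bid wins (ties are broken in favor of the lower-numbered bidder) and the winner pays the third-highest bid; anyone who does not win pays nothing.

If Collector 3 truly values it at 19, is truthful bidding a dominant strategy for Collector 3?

Check each profile of the others' bids and compare truth against every alternative bid.
Others bid (3, 11): truth gives 16, best alternative gives 0.
Others bid (11, 3): truth gives 16, best alternative gives 0.
Others bid (11, 11): truth gives 8, best alternative gives 0.
Others bid (3, 3): truth gives 16, best alternative gives 16.
Others bid (3, 19): truth gives 0, best alternative gives 0.
Others bid (11, 19): truth gives 0, best alternative gives 0.
(Remaining 3 profiles checked similarly; truth is weakly best in each.)
In every case the truthful bid is at least as good as any alternative, so it is a dominant strategy.

Yes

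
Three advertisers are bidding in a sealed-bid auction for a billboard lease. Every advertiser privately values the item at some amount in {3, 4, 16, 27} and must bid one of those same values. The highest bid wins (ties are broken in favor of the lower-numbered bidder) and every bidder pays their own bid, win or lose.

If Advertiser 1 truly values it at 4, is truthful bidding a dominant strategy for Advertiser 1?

No

Consider the case where Advertiser 2 bids 3 and Advertiser 3 bids 3.
Truthful bid 4: wins, pays 4, utility 4 - 4 = 0.
Bid 3 instead: wins, pays 3, utility 4 - 3 = 1.
Since 1 > 0, bidding 3 is strictly better here, so truthful bidding is not dominant.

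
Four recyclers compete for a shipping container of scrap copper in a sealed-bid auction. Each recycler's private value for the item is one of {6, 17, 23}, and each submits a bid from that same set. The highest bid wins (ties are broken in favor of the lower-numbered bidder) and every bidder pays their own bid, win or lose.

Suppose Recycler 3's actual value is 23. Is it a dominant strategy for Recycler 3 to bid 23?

No

Consider the case where Recycler 1 bids 6, Recycler 2 bids 6 and Recycler 4 bids 6.
Truthful bid 23: wins, pays 23, utility 23 - 23 = 0.
Bid 17 instead: wins, pays 17, utility 23 - 17 = 6.
Since 6 > 0, bidding 17 is strictly better here, so truthful bidding is not dominant.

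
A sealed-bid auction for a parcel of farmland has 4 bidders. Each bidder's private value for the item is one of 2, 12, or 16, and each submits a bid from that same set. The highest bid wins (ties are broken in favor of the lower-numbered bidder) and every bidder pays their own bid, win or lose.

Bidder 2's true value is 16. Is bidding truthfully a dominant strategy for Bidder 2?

No

Consider the case where Bidder 1 bids 2, Bidder 3 bids 2 and Bidder 4 bids 2.
Truthful bid 16: wins, pays 16, utility 16 - 16 = 0.
Bid 12 instead: wins, pays 12, utility 16 - 12 = 4.
Since 4 > 0, bidding 12 is strictly better here, so truthful bidding is not dominant.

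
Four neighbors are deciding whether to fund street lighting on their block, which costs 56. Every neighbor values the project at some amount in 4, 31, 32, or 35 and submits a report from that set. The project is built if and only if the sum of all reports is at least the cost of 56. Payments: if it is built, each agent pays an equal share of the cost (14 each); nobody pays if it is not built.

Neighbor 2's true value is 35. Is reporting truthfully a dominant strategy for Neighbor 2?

Check each profile of the others' reports and compare truth against every alternative report.
Others report (4, 4, 31): truth gives 21, best alternative gives 21.
Others report (4, 4, 32): truth gives 21, best alternative gives 21.
Others report (4, 4, 35): truth gives 21, best alternative gives 21.
Others report (4, 31, 4): truth gives 21, best alternative gives 21.
Others report (4, 31, 31): truth gives 21, best alternative gives 21.
Others report (4, 31, 32): truth gives 21, best alternative gives 21.
(Remaining 58 profiles checked similarly; truth is weakly best in each.)
In every case the truthful report is at least as good as any alternative, so it is a dominant strategy.

Yes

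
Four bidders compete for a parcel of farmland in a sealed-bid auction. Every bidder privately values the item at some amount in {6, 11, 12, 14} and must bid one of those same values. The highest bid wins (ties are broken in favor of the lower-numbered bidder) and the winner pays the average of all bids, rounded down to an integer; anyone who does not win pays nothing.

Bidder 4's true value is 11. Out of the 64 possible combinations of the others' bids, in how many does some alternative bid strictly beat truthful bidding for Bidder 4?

15

Others bid (6, 6, 11): truth gives 0; bid 12 gives 3 > 0. Violating.
Others bid (6, 6, 12): truth gives 0; bid 14 gives 2 > 0. Violating.
Others bid (6, 11, 6): truth gives 0; bid 12 gives 3 > 0. Violating.
Others bid (6, 11, 11): truth gives 0; bid 12 gives 1 > 0. Violating.
Others bid (6, 6, 6): truth gives 4; no alternative beats it.
Others bid (6, 6, 14): truth gives 0; no alternative beats it.
(Checking all 64 profiles: 15 have a profitable deviation, 49 do not.)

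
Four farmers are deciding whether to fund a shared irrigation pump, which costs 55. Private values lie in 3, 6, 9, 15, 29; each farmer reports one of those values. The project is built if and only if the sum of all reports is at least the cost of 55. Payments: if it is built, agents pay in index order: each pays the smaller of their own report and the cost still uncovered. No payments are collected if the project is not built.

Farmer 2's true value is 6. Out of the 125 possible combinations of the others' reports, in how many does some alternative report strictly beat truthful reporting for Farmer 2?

Others report (3, 29, 29): truth gives 0; report 3 gives 3 > 0. Violating.
Others report (6, 29, 29): truth gives 0; report 3 gives 3 > 0. Violating.
Others report (9, 15, 29): truth gives 0; report 3 gives 3 > 0. Violating.
Others report (9, 29, 15): truth gives 0; report 3 gives 3 > 0. Violating.
Others report (3, 3, 3): truth gives 0; no alternative beats it.
Others report (3, 3, 6): truth gives 0; no alternative beats it.
(Checking all 125 profiles: 22 have a profitable deviation, 103 do not.)

22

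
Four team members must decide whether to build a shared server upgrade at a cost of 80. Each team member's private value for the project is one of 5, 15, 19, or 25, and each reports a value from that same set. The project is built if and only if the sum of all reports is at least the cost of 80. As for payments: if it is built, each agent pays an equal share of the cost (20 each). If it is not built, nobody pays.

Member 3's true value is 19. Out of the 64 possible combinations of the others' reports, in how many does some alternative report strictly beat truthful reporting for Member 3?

Others report (15, 25, 25): truth gives -1; report 5 gives 0 > -1. Violating.
Others report (19, 19, 25): truth gives -1; report 5 gives 0 > -1. Violating.
Others report (19, 25, 19): truth gives -1; report 5 gives 0 > -1. Violating.
Others report (19, 25, 25): truth gives -1; report 5 gives 0 > -1. Violating.
Others report (5, 5, 5): truth gives 0; no alternative beats it.
Others report (5, 5, 15): truth gives 0; no alternative beats it.
(Checking all 64 profiles: 9 have a profitable deviation, 55 do not.)

9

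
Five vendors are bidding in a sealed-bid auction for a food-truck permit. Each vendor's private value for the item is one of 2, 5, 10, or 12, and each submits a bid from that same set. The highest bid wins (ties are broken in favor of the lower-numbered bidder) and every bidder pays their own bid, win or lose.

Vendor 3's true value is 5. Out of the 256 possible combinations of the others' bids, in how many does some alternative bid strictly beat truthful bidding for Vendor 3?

252

Others bid (2, 2, 2, 10): truth gives -5; bid 2 gives -2 > -5. Violating.
Others bid (2, 2, 2, 12): truth gives -5; bid 2 gives -2 > -5. Violating.
Others bid (2, 2, 5, 10): truth gives -5; bid 2 gives -2 > -5. Violating.
Others bid (2, 2, 5, 12): truth gives -5; bid 2 gives -2 > -5. Violating.
Others bid (2, 2, 2, 2): truth gives 0; no alternative beats it.
Others bid (2, 2, 2, 5): truth gives 0; no alternative beats it.
(Checking all 256 profiles: 252 have a profitable deviation, 4 do not.)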